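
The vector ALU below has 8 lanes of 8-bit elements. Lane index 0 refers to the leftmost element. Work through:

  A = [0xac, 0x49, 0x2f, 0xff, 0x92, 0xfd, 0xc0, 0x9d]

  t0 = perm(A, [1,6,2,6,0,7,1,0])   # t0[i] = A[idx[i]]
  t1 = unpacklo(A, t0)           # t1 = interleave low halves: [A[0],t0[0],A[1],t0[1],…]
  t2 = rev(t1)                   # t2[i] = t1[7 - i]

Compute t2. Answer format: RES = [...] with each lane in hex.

RES = [0xc0, 0xff, 0x2f, 0x2f, 0xc0, 0x49, 0x49, 0xac]

  t0: 49 c0 2f c0 ac 9d 49 ac
  t1: ac 49 49 c0 2f 2f ff c0
  t2: c0 ff 2f 2f c0 49 49 ac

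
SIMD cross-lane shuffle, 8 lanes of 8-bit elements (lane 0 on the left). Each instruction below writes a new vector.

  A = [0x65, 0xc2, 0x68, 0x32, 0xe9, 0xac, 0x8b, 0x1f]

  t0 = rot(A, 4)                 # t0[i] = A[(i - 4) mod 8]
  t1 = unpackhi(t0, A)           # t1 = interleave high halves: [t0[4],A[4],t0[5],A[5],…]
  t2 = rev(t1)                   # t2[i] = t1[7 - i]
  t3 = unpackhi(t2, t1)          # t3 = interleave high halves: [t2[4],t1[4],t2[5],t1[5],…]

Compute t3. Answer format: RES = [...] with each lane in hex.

RES = [ 0xac  0x68  0xc2  0x8b  0xe9  0x32  0x65  0x1f ]

t0 = [0xe9, 0xac, 0x8b, 0x1f, 0x65, 0xc2, 0x68, 0x32]
t1 = [0x65, 0xe9, 0xc2, 0xac, 0x68, 0x8b, 0x32, 0x1f]
t2 = [0x1f, 0x32, 0x8b, 0x68, 0xac, 0xc2, 0xe9, 0x65]
t3 = [0xac, 0x68, 0xc2, 0x8b, 0xe9, 0x32, 0x65, 0x1f]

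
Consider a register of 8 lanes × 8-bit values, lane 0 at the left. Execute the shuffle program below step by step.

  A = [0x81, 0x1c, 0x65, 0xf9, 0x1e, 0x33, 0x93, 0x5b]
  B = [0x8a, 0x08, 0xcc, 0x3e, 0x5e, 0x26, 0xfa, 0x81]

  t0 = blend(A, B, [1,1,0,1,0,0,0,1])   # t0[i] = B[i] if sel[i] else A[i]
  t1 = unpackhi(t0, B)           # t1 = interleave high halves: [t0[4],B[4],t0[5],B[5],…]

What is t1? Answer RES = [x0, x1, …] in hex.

RES = [ 0x1e  0x5e  0x33  0x26  0x93  0xfa  0x81  0x81 ]

→ t0 |8a|08|65|3e|1e|33|93|81|
→ t1 |1e|5e|33|26|93|fa|81|81|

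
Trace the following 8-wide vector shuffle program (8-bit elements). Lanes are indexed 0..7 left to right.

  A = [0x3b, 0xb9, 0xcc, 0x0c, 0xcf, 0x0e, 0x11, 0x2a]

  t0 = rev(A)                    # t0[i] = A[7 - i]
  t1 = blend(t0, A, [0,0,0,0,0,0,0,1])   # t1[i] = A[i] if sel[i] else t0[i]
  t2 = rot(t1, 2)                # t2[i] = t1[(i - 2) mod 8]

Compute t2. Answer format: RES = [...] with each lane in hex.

RES = [ 0xb9  0x2a  0x2a  0x11  0x0e  0xcf  0x0c  0xcc ]

→ t0 |2a|11|0e|cf|0c|cc|b9|3b|
→ t1 |2a|11|0e|cf|0c|cc|b9|2a|
→ t2 |b9|2a|2a|11|0e|cf|0c|cc|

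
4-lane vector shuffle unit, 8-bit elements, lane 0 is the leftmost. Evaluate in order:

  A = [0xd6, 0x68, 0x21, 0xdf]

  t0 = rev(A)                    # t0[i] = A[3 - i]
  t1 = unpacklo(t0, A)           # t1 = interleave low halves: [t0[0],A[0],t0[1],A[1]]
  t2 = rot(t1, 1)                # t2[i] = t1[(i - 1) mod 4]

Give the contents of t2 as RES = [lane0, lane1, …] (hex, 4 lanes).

RES = [0x68, 0xdf, 0xd6, 0x21]

t0 = [0xdf, 0x21, 0x68, 0xd6]
t1 = [0xdf, 0xd6, 0x21, 0x68]
t2 = [0x68, 0xdf, 0xd6, 0x21]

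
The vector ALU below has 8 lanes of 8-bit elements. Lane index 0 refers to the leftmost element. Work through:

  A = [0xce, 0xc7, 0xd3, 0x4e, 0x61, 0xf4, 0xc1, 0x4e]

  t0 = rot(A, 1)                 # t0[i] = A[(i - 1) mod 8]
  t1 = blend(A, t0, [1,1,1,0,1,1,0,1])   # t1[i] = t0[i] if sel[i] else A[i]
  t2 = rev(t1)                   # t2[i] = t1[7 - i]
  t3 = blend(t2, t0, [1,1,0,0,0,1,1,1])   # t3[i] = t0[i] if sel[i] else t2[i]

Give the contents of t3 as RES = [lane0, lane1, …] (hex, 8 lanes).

RES = [ 0x4e  0xce  0x61  0x4e  0x4e  0x61  0xf4  0xc1 ]

t0 = [0x4e, 0xce, 0xc7, 0xd3, 0x4e, 0x61, 0xf4, 0xc1]
t1 = [0x4e, 0xce, 0xc7, 0x4e, 0x4e, 0x61, 0xc1, 0xc1]
t2 = [0xc1, 0xc1, 0x61, 0x4e, 0x4e, 0xc7, 0xce, 0x4e]
t3 = [0x4e, 0xce, 0x61, 0x4e, 0x4e, 0x61, 0xf4, 0xc1]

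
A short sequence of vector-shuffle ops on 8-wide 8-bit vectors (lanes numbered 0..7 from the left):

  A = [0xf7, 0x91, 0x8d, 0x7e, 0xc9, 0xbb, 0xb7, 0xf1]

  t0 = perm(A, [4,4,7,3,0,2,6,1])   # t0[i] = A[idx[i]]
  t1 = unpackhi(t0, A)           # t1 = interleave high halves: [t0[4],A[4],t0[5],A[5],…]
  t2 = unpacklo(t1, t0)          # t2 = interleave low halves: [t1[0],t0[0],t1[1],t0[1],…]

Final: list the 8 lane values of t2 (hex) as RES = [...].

  t0: c9 c9 f1 7e f7 8d b7 91
  t1: f7 c9 8d bb b7 b7 91 f1
  t2: f7 c9 c9 c9 8d f1 bb 7e

RES = [ 0xf7  0xc9  0xc9  0xc9  0x8d  0xf1  0xbb  0x7e ]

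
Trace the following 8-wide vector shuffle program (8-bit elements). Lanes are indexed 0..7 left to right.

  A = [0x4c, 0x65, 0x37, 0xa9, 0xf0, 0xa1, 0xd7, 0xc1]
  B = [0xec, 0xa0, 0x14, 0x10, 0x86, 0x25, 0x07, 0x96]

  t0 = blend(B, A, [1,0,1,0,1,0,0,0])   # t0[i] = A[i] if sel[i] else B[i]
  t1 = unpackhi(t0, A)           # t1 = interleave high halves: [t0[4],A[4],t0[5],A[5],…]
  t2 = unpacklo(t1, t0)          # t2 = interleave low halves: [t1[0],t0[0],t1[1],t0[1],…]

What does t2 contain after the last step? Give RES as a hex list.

t0 = [0x4c, 0xa0, 0x37, 0x10, 0xf0, 0x25, 0x07, 0x96]
t1 = [0xf0, 0xf0, 0x25, 0xa1, 0x07, 0xd7, 0x96, 0xc1]
t2 = [0xf0, 0x4c, 0xf0, 0xa0, 0x25, 0x37, 0xa1, 0x10]

RES = [0xf0, 0x4c, 0xf0, 0xa0, 0x25, 0x37, 0xa1, 0x10]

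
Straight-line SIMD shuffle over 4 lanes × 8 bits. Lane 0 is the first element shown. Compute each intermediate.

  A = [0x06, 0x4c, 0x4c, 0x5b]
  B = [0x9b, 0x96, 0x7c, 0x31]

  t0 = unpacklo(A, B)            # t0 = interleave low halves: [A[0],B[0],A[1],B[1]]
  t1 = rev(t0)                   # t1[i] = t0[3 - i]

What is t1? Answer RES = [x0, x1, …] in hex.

t0 = [0x06, 0x9b, 0x4c, 0x96]
t1 = [0x96, 0x4c, 0x9b, 0x06]

RES = [0x96, 0x4c, 0x9b, 0x06]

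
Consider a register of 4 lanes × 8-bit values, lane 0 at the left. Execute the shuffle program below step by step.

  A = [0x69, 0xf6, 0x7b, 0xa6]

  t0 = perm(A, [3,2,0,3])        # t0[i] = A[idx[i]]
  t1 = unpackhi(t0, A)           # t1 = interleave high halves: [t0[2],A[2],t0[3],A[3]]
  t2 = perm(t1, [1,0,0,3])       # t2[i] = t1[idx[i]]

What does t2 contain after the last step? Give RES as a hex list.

RES = [0x7b, 0x69, 0x69, 0xa6]

  t0: a6 7b 69 a6
  t1: 69 7b a6 a6
  t2: 7b 69 69 a6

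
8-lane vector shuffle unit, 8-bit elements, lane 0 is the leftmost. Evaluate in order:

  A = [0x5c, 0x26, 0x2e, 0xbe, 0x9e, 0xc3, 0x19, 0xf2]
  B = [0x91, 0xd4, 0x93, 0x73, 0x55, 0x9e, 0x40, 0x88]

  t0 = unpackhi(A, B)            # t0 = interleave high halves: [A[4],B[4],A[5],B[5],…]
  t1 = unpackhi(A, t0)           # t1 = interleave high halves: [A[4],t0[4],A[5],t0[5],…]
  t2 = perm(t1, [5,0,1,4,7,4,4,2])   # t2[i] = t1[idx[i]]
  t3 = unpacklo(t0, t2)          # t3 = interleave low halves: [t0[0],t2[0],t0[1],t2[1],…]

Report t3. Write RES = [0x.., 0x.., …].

RES = [ 0x9e  0xf2  0x55  0x9e  0xc3  0x19  0x9e  0x19 ]

  t0: 9e 55 c3 9e 19 40 f2 88
  t1: 9e 19 c3 40 19 f2 f2 88
  t2: f2 9e 19 19 88 19 19 c3
  t3: 9e f2 55 9e c3 19 9e 19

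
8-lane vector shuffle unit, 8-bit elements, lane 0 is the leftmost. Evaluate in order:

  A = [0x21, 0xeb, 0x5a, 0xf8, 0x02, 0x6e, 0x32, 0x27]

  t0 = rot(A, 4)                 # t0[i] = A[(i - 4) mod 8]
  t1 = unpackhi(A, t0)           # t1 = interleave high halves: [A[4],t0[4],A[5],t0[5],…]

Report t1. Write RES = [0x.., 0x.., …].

t0 = [0x02, 0x6e, 0x32, 0x27, 0x21, 0xeb, 0x5a, 0xf8]
t1 = [0x02, 0x21, 0x6e, 0xeb, 0x32, 0x5a, 0x27, 0xf8]

RES = [ 0x02  0x21  0x6e  0xeb  0x32  0x5a  0x27  0xf8 ]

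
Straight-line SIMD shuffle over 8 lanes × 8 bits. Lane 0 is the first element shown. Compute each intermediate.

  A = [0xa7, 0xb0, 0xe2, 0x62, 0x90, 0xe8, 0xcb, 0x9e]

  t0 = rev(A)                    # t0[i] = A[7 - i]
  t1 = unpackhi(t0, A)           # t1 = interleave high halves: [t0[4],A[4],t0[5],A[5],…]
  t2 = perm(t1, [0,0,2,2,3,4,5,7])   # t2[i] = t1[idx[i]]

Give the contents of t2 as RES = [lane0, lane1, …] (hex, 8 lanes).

t0 = [0x9e, 0xcb, 0xe8, 0x90, 0x62, 0xe2, 0xb0, 0xa7]
t1 = [0x62, 0x90, 0xe2, 0xe8, 0xb0, 0xcb, 0xa7, 0x9e]
t2 = [0x62, 0x62, 0xe2, 0xe2, 0xe8, 0xb0, 0xcb, 0x9e]

RES = [0x62, 0x62, 0xe2, 0xe2, 0xe8, 0xb0, 0xcb, 0x9e]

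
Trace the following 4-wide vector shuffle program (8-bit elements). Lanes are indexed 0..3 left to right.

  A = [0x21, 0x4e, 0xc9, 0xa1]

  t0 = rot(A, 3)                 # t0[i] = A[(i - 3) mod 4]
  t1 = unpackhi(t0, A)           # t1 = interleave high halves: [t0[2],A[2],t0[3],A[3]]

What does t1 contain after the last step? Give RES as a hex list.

RES = [0xa1, 0xc9, 0x21, 0xa1]

t0 = [0x4e, 0xc9, 0xa1, 0x21]
t1 = [0xa1, 0xc9, 0x21, 0xa1]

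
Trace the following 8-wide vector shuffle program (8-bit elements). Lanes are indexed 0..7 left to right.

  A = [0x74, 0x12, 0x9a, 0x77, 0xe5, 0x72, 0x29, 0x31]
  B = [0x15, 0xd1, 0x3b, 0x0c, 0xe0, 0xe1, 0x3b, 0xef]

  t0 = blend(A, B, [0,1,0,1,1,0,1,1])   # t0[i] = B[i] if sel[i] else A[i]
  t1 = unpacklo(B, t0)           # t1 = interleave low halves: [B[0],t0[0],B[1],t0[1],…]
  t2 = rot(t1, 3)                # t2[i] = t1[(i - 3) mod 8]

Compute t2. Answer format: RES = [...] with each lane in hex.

RES = [0x9a, 0x0c, 0x0c, 0x15, 0x74, 0xd1, 0xd1, 0x3b]

  t0: 74 d1 9a 0c e0 72 3b ef
  t1: 15 74 d1 d1 3b 9a 0c 0c
  t2: 9a 0c 0c 15 74 d1 d1 3b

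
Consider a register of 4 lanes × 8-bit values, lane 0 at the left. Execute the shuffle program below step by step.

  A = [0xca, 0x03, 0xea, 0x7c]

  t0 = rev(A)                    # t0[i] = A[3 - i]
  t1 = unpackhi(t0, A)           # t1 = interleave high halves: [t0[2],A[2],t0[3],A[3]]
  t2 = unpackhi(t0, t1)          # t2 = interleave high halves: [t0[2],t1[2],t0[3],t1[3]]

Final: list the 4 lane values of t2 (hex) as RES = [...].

  t0: 7c ea 03 ca
  t1: 03 ea ca 7c
  t2: 03 ca ca 7c

RES = [0x03, 0xca, 0xca, 0x7c]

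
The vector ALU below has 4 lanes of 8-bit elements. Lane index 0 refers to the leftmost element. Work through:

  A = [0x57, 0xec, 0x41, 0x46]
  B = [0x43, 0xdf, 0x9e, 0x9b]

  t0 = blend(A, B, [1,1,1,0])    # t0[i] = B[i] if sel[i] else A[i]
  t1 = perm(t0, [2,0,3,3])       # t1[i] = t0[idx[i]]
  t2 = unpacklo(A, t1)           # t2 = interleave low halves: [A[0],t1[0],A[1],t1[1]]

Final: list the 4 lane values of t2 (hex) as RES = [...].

RES = [ 0x57  0x9e  0xec  0x43 ]

  t0: 43 df 9e 46
  t1: 9e 43 46 46
  t2: 57 9e ec 43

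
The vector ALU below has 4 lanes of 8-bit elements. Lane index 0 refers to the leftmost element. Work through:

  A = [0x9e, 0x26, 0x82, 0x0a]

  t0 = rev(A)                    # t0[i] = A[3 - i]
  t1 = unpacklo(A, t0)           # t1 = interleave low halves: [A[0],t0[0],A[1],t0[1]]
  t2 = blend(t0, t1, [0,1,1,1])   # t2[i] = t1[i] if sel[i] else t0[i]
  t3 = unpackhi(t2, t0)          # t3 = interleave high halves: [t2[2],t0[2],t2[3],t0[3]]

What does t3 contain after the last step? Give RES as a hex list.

RES = [0x26, 0x26, 0x82, 0x9e]

→ t0 |0a|82|26|9e|
→ t1 |9e|0a|26|82|
→ t2 |0a|0a|26|82|
→ t3 |26|26|82|9e|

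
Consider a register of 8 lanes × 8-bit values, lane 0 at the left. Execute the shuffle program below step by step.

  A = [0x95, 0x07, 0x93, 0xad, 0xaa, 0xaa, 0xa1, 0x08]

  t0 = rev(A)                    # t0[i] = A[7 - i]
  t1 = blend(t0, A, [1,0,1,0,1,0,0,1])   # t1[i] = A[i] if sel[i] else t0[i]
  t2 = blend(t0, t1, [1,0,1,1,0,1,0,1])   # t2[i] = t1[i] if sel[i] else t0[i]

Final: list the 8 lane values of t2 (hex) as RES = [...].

  t0: 08 a1 aa aa ad 93 07 95
  t1: 95 a1 93 aa aa 93 07 08
  t2: 95 a1 93 aa ad 93 07 08

RES = [0x95, 0xa1, 0x93, 0xaa, 0xad, 0x93, 0x07, 0x08]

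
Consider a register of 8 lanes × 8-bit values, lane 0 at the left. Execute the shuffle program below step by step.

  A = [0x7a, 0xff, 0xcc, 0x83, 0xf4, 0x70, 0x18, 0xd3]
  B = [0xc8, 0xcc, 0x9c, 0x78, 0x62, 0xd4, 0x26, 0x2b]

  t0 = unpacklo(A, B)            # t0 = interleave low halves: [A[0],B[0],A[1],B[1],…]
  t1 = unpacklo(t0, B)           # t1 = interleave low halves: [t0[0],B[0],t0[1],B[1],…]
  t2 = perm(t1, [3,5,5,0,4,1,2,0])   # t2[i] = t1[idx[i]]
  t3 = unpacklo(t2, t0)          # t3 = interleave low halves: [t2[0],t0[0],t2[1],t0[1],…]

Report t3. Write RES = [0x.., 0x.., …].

RES = [ 0xcc  0x7a  0x9c  0xc8  0x9c  0xff  0x7a  0xcc ]

→ t0 |7a|c8|ff|cc|cc|9c|83|78|
→ t1 |7a|c8|c8|cc|ff|9c|cc|78|
→ t2 |cc|9c|9c|7a|ff|c8|c8|7a|
→ t3 |cc|7a|9c|c8|9c|ff|7a|cc|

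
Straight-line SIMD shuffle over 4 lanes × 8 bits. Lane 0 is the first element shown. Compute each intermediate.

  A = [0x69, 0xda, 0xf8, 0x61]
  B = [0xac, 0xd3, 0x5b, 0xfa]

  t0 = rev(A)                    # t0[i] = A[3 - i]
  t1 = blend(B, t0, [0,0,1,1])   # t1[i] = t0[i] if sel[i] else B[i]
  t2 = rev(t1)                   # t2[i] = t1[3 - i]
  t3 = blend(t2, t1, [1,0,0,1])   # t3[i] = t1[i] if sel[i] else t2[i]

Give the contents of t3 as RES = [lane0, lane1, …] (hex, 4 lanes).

RES = [0xac, 0xda, 0xd3, 0x69]

  t0: 61 f8 da 69
  t1: ac d3 da 69
  t2: 69 da d3 ac
  t3: ac da d3 69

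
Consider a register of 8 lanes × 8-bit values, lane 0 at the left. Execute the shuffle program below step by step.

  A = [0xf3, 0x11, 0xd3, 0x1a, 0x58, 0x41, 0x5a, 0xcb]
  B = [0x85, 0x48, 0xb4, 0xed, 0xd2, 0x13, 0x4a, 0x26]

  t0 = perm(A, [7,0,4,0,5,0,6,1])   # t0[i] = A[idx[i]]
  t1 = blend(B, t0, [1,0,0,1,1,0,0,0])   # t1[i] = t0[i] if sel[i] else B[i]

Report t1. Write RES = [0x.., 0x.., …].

  t0: cb f3 58 f3 41 f3 5a 11
  t1: cb 48 b4 f3 41 13 4a 26

RES = [0xcb, 0x48, 0xb4, 0xf3, 0x41, 0x13, 0x4a, 0x26]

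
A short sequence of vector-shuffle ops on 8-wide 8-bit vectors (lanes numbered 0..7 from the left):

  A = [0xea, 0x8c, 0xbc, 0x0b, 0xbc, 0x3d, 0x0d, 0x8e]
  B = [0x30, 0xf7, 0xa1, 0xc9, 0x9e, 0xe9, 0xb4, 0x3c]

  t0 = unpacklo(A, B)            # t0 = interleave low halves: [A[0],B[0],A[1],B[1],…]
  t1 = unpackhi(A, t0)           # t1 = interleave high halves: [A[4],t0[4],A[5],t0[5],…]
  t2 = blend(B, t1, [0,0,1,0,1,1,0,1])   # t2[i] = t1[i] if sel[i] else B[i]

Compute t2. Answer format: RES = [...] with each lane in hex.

→ t0 |ea|30|8c|f7|bc|a1|0b|c9|
→ t1 |bc|bc|3d|a1|0d|0b|8e|c9|
→ t2 |30|f7|3d|c9|0d|0b|b4|c9|

RES = [0x30, 0xf7, 0x3d, 0xc9, 0x0d, 0x0b, 0xb4, 0xc9]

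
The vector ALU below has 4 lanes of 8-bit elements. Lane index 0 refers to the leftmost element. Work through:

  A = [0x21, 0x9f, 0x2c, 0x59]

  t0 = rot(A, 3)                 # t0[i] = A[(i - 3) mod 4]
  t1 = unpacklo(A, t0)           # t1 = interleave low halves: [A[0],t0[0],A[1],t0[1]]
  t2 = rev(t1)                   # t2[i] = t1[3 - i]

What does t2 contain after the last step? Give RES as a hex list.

RES = [0x2c, 0x9f, 0x9f, 0x21]

→ t0 |9f|2c|59|21|
→ t1 |21|9f|9f|2c|
→ t2 |2c|9f|9f|21|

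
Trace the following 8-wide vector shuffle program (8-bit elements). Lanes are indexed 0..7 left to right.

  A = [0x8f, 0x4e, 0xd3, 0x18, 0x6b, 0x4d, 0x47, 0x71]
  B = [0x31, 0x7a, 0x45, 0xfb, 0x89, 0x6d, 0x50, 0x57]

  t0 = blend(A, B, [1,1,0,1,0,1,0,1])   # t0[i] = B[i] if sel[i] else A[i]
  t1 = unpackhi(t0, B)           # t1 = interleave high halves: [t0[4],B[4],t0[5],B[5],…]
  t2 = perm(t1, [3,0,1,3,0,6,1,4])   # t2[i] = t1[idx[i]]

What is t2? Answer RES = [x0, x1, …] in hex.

RES = [ 0x6d  0x6b  0x89  0x6d  0x6b  0x57  0x89  0x47 ]

→ t0 |31|7a|d3|fb|6b|6d|47|57|
→ t1 |6b|89|6d|6d|47|50|57|57|
→ t2 |6d|6b|89|6d|6b|57|89|47|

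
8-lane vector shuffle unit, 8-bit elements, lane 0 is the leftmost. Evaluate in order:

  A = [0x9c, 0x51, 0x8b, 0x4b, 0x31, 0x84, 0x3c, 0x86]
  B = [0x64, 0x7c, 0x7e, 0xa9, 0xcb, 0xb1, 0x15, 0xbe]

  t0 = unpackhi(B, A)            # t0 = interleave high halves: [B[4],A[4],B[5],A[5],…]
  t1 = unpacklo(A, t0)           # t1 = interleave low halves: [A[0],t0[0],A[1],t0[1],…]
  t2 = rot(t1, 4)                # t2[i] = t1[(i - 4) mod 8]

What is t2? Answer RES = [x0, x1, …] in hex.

RES = [0x8b, 0xb1, 0x4b, 0x84, 0x9c, 0xcb, 0x51, 0x31]

  t0: cb 31 b1 84 15 3c be 86
  t1: 9c cb 51 31 8b b1 4b 84
  t2: 8b b1 4b 84 9c cb 51 31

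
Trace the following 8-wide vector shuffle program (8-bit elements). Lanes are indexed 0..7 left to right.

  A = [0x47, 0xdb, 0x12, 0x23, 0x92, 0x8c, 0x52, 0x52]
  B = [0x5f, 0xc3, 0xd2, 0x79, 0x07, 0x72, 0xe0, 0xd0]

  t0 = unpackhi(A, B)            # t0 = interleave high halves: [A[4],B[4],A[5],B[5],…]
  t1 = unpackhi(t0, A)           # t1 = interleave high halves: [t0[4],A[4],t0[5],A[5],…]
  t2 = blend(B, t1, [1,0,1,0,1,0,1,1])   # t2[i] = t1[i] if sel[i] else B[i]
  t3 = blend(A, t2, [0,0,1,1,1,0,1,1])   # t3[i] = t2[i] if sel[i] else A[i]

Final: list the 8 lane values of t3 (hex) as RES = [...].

→ t0 |92|07|8c|72|52|e0|52|d0|
→ t1 |52|92|e0|8c|52|52|d0|52|
→ t2 |52|c3|e0|79|52|72|d0|52|
→ t3 |47|db|e0|79|52|8c|d0|52|

RES = [ 0x47  0xdb  0xe0  0x79  0x52  0x8c  0xd0  0x52 ]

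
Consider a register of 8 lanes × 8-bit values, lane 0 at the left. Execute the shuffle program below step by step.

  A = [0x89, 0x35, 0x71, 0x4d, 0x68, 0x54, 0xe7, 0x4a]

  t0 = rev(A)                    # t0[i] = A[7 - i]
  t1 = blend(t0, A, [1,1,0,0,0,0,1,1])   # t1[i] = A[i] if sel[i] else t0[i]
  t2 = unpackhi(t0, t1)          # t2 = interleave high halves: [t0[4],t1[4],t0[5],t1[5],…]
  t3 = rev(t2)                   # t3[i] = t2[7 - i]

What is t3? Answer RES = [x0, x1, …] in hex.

RES = [0x4a, 0x89, 0xe7, 0x35, 0x71, 0x71, 0x4d, 0x4d]

→ t0 |4a|e7|54|68|4d|71|35|89|
→ t1 |89|35|54|68|4d|71|e7|4a|
→ t2 |4d|4d|71|71|35|e7|89|4a|
→ t3 |4a|89|e7|35|71|71|4d|4d|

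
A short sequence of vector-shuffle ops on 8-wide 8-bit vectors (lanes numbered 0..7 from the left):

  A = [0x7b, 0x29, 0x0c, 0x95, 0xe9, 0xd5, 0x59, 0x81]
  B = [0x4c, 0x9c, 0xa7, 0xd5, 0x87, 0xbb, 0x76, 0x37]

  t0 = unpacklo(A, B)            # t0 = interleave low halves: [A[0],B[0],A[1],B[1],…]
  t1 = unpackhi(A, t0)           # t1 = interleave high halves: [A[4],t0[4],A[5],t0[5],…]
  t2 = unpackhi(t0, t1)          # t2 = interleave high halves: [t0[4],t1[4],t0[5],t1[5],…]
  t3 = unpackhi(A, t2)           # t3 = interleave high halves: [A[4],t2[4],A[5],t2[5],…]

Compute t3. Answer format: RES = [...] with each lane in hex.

RES = [0xe9, 0x95, 0xd5, 0x81, 0x59, 0xd5, 0x81, 0xd5]

t0 = [0x7b, 0x4c, 0x29, 0x9c, 0x0c, 0xa7, 0x95, 0xd5]
t1 = [0xe9, 0x0c, 0xd5, 0xa7, 0x59, 0x95, 0x81, 0xd5]
t2 = [0x0c, 0x59, 0xa7, 0x95, 0x95, 0x81, 0xd5, 0xd5]
t3 = [0xe9, 0x95, 0xd5, 0x81, 0x59, 0xd5, 0x81, 0xd5]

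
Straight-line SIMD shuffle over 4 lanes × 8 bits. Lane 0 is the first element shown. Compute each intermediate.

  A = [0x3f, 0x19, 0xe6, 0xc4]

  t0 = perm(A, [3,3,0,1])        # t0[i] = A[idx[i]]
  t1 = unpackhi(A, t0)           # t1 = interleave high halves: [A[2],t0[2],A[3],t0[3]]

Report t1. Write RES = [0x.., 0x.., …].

RES = [ 0xe6  0x3f  0xc4  0x19 ]

  t0: c4 c4 3f 19
  t1: e6 3f c4 19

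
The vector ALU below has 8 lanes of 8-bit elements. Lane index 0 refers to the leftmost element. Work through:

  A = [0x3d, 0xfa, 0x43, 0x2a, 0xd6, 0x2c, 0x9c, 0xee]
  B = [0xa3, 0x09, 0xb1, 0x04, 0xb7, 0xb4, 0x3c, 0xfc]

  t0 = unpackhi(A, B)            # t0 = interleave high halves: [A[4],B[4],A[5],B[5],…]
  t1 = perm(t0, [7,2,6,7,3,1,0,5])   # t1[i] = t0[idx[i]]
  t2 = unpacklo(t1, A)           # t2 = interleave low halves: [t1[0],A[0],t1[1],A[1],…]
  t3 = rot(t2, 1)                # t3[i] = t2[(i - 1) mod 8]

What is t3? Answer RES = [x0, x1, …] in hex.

RES = [0x2a, 0xfc, 0x3d, 0x2c, 0xfa, 0xee, 0x43, 0xfc]

t0 = [0xd6, 0xb7, 0x2c, 0xb4, 0x9c, 0x3c, 0xee, 0xfc]
t1 = [0xfc, 0x2c, 0xee, 0xfc, 0xb4, 0xb7, 0xd6, 0x3c]
t2 = [0xfc, 0x3d, 0x2c, 0xfa, 0xee, 0x43, 0xfc, 0x2a]
t3 = [0x2a, 0xfc, 0x3d, 0x2c, 0xfa, 0xee, 0x43, 0xfc]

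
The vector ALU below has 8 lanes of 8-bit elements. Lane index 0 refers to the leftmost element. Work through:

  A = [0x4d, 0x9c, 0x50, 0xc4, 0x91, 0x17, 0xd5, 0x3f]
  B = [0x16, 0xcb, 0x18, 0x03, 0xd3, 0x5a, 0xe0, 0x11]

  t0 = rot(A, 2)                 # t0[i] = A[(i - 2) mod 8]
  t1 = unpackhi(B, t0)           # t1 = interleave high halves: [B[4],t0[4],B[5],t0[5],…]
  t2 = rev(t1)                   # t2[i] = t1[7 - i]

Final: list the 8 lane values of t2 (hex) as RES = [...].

t0 = [0xd5, 0x3f, 0x4d, 0x9c, 0x50, 0xc4, 0x91, 0x17]
t1 = [0xd3, 0x50, 0x5a, 0xc4, 0xe0, 0x91, 0x11, 0x17]
t2 = [0x17, 0x11, 0x91, 0xe0, 0xc4, 0x5a, 0x50, 0xd3]

RES = [0x17, 0x11, 0x91, 0xe0, 0xc4, 0x5a, 0x50, 0xd3]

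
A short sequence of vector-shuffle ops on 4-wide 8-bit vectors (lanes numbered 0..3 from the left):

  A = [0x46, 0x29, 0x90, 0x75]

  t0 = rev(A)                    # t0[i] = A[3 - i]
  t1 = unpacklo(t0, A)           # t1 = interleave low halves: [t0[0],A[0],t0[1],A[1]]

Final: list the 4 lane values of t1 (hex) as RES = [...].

RES = [0x75, 0x46, 0x90, 0x29]

→ t0 |75|90|29|46|
→ t1 |75|46|90|29|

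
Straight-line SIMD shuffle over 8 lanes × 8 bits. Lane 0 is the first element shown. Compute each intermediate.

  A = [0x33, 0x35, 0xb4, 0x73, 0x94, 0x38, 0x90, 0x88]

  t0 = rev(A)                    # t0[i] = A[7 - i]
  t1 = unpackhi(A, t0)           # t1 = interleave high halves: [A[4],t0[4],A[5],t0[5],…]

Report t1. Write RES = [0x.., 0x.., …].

RES = [0x94, 0x73, 0x38, 0xb4, 0x90, 0x35, 0x88, 0x33]

t0 = [0x88, 0x90, 0x38, 0x94, 0x73, 0xb4, 0x35, 0x33]
t1 = [0x94, 0x73, 0x38, 0xb4, 0x90, 0x35, 0x88, 0x33]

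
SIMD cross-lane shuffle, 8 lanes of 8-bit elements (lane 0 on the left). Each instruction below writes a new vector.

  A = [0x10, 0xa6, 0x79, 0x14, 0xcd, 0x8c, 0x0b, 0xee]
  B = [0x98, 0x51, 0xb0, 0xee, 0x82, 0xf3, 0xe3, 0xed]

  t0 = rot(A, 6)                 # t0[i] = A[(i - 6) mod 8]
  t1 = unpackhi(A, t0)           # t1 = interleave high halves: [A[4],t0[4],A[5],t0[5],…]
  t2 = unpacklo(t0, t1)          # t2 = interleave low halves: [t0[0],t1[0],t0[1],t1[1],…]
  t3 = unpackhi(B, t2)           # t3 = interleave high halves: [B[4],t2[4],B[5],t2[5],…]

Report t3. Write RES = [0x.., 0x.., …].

RES = [0x82, 0xcd, 0xf3, 0x8c, 0xe3, 0x8c, 0xed, 0xee]

→ t0 |79|14|cd|8c|0b|ee|10|a6|
→ t1 |cd|0b|8c|ee|0b|10|ee|a6|
→ t2 |79|cd|14|0b|cd|8c|8c|ee|
→ t3 |82|cd|f3|8c|e3|8c|ed|ee|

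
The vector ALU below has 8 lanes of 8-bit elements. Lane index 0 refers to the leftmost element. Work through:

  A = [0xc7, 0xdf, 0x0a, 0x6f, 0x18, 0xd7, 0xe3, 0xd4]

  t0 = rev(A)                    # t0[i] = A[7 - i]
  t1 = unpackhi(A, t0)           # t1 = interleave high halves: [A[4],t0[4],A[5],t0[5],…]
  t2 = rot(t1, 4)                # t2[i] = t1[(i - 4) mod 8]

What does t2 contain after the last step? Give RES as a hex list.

t0 = [0xd4, 0xe3, 0xd7, 0x18, 0x6f, 0x0a, 0xdf, 0xc7]
t1 = [0x18, 0x6f, 0xd7, 0x0a, 0xe3, 0xdf, 0xd4, 0xc7]
t2 = [0xe3, 0xdf, 0xd4, 0xc7, 0x18, 0x6f, 0xd7, 0x0a]

RES = [ 0xe3  0xdf  0xd4  0xc7  0x18  0x6f  0xd7  0x0a ]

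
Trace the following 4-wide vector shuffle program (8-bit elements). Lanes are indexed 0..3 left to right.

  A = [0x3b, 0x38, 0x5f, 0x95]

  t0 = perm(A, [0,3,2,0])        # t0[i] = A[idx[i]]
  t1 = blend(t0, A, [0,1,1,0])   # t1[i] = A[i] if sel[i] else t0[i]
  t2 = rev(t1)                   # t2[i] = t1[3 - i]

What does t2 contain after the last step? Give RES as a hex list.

RES = [ 0x3b  0x5f  0x38  0x3b ]

  t0: 3b 95 5f 3b
  t1: 3b 38 5f 3b
  t2: 3b 5f 38 3b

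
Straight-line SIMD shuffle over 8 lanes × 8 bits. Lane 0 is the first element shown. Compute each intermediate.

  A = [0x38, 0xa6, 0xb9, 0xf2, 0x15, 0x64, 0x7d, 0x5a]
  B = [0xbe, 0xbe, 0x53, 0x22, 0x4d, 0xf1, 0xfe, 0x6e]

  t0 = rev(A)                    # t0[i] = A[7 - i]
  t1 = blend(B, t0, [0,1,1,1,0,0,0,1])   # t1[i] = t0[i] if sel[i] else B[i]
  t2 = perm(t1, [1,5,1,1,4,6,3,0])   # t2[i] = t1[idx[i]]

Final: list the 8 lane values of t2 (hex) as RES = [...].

t0 = [0x5a, 0x7d, 0x64, 0x15, 0xf2, 0xb9, 0xa6, 0x38]
t1 = [0xbe, 0x7d, 0x64, 0x15, 0x4d, 0xf1, 0xfe, 0x38]
t2 = [0x7d, 0xf1, 0x7d, 0x7d, 0x4d, 0xfe, 0x15, 0xbe]

RES = [ 0x7d  0xf1  0x7d  0x7d  0x4d  0xfe  0x15  0xbe ]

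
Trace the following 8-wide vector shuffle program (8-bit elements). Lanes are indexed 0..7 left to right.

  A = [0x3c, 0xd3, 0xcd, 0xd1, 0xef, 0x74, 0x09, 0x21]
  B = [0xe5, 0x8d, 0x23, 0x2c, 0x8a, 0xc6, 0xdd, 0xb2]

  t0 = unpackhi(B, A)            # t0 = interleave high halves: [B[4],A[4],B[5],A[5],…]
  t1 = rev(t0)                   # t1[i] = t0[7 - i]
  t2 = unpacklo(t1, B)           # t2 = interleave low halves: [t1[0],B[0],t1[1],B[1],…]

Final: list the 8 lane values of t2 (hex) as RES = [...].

RES = [0x21, 0xe5, 0xb2, 0x8d, 0x09, 0x23, 0xdd, 0x2c]

  t0: 8a ef c6 74 dd 09 b2 21
  t1: 21 b2 09 dd 74 c6 ef 8a
  t2: 21 e5 b2 8d 09 23 dd 2c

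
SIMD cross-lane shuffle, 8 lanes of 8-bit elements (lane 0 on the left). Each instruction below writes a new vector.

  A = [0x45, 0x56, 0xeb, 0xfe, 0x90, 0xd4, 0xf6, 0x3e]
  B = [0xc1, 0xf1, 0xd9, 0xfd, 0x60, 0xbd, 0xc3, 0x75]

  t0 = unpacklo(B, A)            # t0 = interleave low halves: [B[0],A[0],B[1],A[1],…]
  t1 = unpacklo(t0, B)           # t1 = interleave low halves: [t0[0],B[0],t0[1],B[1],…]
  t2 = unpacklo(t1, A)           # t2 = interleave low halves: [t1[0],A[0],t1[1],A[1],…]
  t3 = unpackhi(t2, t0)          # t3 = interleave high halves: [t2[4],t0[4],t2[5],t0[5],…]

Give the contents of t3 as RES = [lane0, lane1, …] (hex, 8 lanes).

  t0: c1 45 f1 56 d9 eb fd fe
  t1: c1 c1 45 f1 f1 d9 56 fd
  t2: c1 45 c1 56 45 eb f1 fe
  t3: 45 d9 eb eb f1 fd fe fe

RES = [0x45, 0xd9, 0xeb, 0xeb, 0xf1, 0xfd, 0xfe, 0xfe]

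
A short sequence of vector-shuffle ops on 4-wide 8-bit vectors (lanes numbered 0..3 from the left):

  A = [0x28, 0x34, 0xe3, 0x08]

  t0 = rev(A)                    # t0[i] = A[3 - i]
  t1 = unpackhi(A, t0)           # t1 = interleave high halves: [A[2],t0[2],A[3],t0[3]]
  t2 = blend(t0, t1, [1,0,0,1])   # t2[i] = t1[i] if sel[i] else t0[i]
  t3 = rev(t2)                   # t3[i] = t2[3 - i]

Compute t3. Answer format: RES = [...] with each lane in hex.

RES = [0x28, 0x34, 0xe3, 0xe3]

t0 = [0x08, 0xe3, 0x34, 0x28]
t1 = [0xe3, 0x34, 0x08, 0x28]
t2 = [0xe3, 0xe3, 0x34, 0x28]
t3 = [0x28, 0x34, 0xe3, 0xe3]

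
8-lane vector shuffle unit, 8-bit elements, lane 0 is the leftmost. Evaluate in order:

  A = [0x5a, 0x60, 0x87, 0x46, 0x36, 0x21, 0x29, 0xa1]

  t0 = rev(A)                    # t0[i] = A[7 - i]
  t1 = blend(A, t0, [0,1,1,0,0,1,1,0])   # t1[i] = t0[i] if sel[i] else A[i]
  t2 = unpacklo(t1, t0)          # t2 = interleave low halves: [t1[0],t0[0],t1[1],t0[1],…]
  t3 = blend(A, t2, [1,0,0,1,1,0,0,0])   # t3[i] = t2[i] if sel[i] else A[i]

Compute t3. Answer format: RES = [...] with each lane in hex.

  t0: a1 29 21 36 46 87 60 5a
  t1: 5a 29 21 46 36 87 60 a1
  t2: 5a a1 29 29 21 21 46 36
  t3: 5a 60 87 29 21 21 29 a1

RES = [0x5a, 0x60, 0x87, 0x29, 0x21, 0x21, 0x29, 0xa1]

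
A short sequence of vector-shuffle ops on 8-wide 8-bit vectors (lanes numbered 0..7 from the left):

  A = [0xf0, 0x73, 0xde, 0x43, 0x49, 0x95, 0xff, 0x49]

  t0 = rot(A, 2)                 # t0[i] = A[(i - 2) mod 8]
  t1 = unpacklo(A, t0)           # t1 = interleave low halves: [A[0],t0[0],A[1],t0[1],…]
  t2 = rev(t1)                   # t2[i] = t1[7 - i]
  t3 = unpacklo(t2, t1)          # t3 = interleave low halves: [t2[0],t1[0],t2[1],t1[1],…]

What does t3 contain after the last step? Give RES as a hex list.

  t0: ff 49 f0 73 de 43 49 95
  t1: f0 ff 73 49 de f0 43 73
  t2: 73 43 f0 de 49 73 ff f0
  t3: 73 f0 43 ff f0 73 de 49

RES = [ 0x73  0xf0  0x43  0xff  0xf0  0x73  0xde  0x49 ]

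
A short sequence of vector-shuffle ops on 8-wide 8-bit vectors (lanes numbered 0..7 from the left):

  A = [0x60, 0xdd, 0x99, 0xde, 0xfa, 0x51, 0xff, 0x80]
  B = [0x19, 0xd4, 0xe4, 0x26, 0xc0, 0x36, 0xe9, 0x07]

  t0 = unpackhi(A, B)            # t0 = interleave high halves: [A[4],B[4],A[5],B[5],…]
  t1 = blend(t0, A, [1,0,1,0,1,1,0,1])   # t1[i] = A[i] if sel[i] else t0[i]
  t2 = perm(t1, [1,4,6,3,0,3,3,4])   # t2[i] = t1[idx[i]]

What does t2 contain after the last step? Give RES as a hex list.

  t0: fa c0 51 36 ff e9 80 07
  t1: 60 c0 99 36 fa 51 80 80
  t2: c0 fa 80 36 60 36 36 fa

RES = [ 0xc0  0xfa  0x80  0x36  0x60  0x36  0x36  0xfa ]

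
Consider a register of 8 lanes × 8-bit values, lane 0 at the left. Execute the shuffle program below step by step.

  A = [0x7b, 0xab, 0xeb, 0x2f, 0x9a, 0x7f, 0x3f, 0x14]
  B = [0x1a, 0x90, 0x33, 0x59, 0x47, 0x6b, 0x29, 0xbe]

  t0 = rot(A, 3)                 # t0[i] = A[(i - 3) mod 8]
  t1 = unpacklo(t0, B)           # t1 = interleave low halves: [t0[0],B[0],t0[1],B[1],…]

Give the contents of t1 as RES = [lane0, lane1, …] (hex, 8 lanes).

RES = [ 0x7f  0x1a  0x3f  0x90  0x14  0x33  0x7b  0x59 ]

→ t0 |7f|3f|14|7b|ab|eb|2f|9a|
→ t1 |7f|1a|3f|90|14|33|7b|59|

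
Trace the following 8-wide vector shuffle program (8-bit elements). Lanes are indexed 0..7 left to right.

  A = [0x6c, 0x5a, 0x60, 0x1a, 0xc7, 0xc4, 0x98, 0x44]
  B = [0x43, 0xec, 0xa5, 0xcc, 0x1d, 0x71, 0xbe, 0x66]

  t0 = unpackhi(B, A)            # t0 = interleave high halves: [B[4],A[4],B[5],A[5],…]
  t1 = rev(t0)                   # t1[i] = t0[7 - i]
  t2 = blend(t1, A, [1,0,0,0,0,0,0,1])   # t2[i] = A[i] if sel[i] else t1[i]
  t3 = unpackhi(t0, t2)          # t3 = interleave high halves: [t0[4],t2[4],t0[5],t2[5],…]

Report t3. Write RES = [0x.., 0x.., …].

RES = [0xbe, 0xc4, 0x98, 0x71, 0x66, 0xc7, 0x44, 0x44]

→ t0 |1d|c7|71|c4|be|98|66|44|
→ t1 |44|66|98|be|c4|71|c7|1d|
→ t2 |6c|66|98|be|c4|71|c7|44|
→ t3 |be|c4|98|71|66|c7|44|44|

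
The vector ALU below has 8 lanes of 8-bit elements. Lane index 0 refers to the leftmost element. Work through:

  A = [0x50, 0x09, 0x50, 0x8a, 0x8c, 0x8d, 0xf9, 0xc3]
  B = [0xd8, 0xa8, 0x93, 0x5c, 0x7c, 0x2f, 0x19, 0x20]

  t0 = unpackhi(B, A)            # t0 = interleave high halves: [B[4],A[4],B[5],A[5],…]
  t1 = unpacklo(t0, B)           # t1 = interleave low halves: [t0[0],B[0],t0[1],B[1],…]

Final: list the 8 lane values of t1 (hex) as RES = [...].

RES = [ 0x7c  0xd8  0x8c  0xa8  0x2f  0x93  0x8d  0x5c ]

t0 = [0x7c, 0x8c, 0x2f, 0x8d, 0x19, 0xf9, 0x20, 0xc3]
t1 = [0x7c, 0xd8, 0x8c, 0xa8, 0x2f, 0x93, 0x8d, 0x5c]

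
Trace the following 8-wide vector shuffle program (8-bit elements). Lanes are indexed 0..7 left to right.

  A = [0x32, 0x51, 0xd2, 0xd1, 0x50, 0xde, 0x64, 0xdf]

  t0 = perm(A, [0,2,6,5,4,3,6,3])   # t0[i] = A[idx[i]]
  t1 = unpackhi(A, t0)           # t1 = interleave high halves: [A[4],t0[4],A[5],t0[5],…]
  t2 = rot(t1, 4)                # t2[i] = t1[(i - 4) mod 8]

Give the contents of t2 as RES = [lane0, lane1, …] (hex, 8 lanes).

t0 = [0x32, 0xd2, 0x64, 0xde, 0x50, 0xd1, 0x64, 0xd1]
t1 = [0x50, 0x50, 0xde, 0xd1, 0x64, 0x64, 0xdf, 0xd1]
t2 = [0x64, 0x64, 0xdf, 0xd1, 0x50, 0x50, 0xde, 0xd1]

RES = [ 0x64  0x64  0xdf  0xd1  0x50  0x50  0xde  0xd1 ]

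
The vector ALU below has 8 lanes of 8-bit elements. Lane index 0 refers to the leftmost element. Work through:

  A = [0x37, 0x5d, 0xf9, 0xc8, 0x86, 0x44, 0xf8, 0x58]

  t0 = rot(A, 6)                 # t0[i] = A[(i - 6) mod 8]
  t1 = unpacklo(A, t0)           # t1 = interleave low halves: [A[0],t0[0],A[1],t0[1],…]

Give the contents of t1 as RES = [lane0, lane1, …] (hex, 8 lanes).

→ t0 |f9|c8|86|44|f8|58|37|5d|
→ t1 |37|f9|5d|c8|f9|86|c8|44|

RES = [0x37, 0xf9, 0x5d, 0xc8, 0xf9, 0x86, 0xc8, 0x44]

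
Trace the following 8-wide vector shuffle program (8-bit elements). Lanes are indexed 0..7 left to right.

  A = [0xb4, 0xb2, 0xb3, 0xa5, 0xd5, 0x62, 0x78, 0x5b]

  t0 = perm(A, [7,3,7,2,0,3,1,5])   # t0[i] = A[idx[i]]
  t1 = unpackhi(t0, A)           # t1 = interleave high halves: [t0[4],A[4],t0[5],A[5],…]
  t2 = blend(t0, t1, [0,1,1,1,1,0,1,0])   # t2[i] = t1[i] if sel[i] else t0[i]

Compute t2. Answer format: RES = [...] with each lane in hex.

  t0: 5b a5 5b b3 b4 a5 b2 62
  t1: b4 d5 a5 62 b2 78 62 5b
  t2: 5b d5 a5 62 b2 a5 62 62

RES = [0x5b, 0xd5, 0xa5, 0x62, 0xb2, 0xa5, 0x62, 0x62]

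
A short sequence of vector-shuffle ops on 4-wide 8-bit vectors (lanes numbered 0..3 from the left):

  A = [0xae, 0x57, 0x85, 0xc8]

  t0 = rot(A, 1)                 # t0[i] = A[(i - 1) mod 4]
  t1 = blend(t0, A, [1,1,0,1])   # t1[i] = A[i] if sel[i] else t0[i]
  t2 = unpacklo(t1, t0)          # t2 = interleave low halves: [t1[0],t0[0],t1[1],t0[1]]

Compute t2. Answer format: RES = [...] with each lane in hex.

  t0: c8 ae 57 85
  t1: ae 57 57 c8
  t2: ae c8 57 ae

RES = [ 0xae  0xc8  0x57  0xae ]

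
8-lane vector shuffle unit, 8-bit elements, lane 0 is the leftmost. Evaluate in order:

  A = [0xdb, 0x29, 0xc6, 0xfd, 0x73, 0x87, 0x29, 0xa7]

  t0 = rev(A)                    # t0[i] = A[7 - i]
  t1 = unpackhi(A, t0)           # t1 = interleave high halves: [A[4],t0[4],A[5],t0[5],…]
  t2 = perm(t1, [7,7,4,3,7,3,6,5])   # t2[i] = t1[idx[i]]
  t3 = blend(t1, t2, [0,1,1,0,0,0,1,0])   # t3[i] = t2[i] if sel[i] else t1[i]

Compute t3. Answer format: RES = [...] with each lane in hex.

RES = [0x73, 0xdb, 0x29, 0xc6, 0x29, 0x29, 0xa7, 0xdb]

→ t0 |a7|29|87|73|fd|c6|29|db|
→ t1 |73|fd|87|c6|29|29|a7|db|
→ t2 |db|db|29|c6|db|c6|a7|29|
→ t3 |73|db|29|c6|29|29|a7|db|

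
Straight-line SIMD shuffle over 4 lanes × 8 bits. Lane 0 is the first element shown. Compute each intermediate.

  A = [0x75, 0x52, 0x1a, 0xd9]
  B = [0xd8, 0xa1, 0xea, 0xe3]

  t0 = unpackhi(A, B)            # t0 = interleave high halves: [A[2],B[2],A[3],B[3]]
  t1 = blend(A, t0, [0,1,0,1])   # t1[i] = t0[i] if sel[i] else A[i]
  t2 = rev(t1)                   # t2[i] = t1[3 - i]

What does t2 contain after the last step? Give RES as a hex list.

RES = [ 0xe3  0x1a  0xea  0x75 ]

→ t0 |1a|ea|d9|e3|
→ t1 |75|ea|1a|e3|
→ t2 |e3|1a|ea|75|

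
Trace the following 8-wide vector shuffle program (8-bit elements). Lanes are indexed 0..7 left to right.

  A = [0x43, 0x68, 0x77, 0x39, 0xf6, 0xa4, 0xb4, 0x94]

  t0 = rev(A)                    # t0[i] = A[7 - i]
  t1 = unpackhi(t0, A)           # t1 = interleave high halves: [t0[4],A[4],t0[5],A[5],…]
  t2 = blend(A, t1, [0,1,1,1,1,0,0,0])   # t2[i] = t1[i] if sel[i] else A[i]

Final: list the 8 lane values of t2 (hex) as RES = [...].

  t0: 94 b4 a4 f6 39 77 68 43
  t1: 39 f6 77 a4 68 b4 43 94
  t2: 43 f6 77 a4 68 a4 b4 94

RES = [ 0x43  0xf6  0x77  0xa4  0x68  0xa4  0xb4  0x94 ]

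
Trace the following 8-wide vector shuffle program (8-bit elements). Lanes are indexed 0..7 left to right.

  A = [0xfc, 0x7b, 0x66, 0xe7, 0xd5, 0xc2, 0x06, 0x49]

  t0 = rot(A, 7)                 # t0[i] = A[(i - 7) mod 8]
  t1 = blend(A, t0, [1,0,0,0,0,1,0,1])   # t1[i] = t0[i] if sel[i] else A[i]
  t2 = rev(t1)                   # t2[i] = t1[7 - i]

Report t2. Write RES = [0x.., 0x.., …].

RES = [0xfc, 0x06, 0x06, 0xd5, 0xe7, 0x66, 0x7b, 0x7b]

→ t0 |7b|66|e7|d5|c2|06|49|fc|
→ t1 |7b|7b|66|e7|d5|06|06|fc|
→ t2 |fc|06|06|d5|e7|66|7b|7b|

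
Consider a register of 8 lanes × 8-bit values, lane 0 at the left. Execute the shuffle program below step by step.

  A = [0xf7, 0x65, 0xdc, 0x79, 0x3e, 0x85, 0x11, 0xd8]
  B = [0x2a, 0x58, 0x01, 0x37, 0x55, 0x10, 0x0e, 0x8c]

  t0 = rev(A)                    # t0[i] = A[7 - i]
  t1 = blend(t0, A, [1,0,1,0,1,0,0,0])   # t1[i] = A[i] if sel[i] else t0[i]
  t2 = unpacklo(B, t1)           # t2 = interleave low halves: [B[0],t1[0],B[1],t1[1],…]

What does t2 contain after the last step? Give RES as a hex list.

  t0: d8 11 85 3e 79 dc 65 f7
  t1: f7 11 dc 3e 3e dc 65 f7
  t2: 2a f7 58 11 01 dc 37 3e

RES = [0x2a, 0xf7, 0x58, 0x11, 0x01, 0xdc, 0x37, 0x3e]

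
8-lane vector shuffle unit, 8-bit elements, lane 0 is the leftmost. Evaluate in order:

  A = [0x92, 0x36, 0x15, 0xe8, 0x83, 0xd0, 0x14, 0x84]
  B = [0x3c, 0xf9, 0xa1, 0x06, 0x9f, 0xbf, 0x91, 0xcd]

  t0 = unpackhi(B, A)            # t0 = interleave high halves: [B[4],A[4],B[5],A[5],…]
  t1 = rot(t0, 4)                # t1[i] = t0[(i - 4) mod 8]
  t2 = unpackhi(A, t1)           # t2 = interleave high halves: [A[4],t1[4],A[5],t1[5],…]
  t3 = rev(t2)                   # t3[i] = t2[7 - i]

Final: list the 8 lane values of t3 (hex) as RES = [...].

  t0: 9f 83 bf d0 91 14 cd 84
  t1: 91 14 cd 84 9f 83 bf d0
  t2: 83 9f d0 83 14 bf 84 d0
  t3: d0 84 bf 14 83 d0 9f 83

RES = [0xd0, 0x84, 0xbf, 0x14, 0x83, 0xd0, 0x9f, 0x83]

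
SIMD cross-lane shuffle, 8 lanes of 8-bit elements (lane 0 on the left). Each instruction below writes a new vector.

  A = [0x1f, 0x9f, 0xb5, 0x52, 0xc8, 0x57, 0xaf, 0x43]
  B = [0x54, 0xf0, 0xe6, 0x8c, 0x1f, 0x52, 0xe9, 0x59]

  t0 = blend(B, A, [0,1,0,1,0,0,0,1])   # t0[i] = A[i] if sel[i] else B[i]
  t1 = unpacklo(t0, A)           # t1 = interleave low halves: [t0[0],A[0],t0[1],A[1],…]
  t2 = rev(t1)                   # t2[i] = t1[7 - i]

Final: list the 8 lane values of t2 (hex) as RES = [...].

RES = [ 0x52  0x52  0xb5  0xe6  0x9f  0x9f  0x1f  0x54 ]

t0 = [0x54, 0x9f, 0xe6, 0x52, 0x1f, 0x52, 0xe9, 0x43]
t1 = [0x54, 0x1f, 0x9f, 0x9f, 0xe6, 0xb5, 0x52, 0x52]
t2 = [0x52, 0x52, 0xb5, 0xe6, 0x9f, 0x9f, 0x1f, 0x54]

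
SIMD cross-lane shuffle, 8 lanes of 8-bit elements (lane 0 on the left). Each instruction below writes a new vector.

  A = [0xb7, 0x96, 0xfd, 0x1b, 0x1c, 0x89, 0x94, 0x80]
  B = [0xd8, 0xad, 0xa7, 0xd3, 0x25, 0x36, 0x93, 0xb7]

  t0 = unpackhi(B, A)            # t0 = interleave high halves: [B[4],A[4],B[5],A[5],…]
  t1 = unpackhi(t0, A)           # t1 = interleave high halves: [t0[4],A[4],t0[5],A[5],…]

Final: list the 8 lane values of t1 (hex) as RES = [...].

RES = [0x93, 0x1c, 0x94, 0x89, 0xb7, 0x94, 0x80, 0x80]

  t0: 25 1c 36 89 93 94 b7 80
  t1: 93 1c 94 89 b7 94 80 80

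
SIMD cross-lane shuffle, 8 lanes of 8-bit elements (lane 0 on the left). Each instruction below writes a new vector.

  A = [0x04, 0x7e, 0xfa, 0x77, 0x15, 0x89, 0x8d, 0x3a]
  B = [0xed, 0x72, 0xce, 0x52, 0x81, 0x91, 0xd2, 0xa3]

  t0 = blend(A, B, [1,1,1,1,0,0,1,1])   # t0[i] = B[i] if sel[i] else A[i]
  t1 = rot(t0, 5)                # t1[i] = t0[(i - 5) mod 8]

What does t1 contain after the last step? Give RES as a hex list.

t0 = [0xed, 0x72, 0xce, 0x52, 0x15, 0x89, 0xd2, 0xa3]
t1 = [0x52, 0x15, 0x89, 0xd2, 0xa3, 0xed, 0x72, 0xce]

RES = [0x52, 0x15, 0x89, 0xd2, 0xa3, 0xed, 0x72, 0xce]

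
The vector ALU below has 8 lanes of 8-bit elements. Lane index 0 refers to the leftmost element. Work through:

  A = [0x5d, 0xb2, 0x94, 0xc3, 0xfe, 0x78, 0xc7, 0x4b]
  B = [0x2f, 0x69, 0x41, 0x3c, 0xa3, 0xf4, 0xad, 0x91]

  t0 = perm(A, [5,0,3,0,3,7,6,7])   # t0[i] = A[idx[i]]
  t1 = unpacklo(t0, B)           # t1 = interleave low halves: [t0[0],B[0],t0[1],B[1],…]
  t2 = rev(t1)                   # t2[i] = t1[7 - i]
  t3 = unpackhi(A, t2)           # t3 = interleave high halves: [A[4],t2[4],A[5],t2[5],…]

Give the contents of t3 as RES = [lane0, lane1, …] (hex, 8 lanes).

RES = [0xfe, 0x69, 0x78, 0x5d, 0xc7, 0x2f, 0x4b, 0x78]

t0 = [0x78, 0x5d, 0xc3, 0x5d, 0xc3, 0x4b, 0xc7, 0x4b]
t1 = [0x78, 0x2f, 0x5d, 0x69, 0xc3, 0x41, 0x5d, 0x3c]
t2 = [0x3c, 0x5d, 0x41, 0xc3, 0x69, 0x5d, 0x2f, 0x78]
t3 = [0xfe, 0x69, 0x78, 0x5d, 0xc7, 0x2f, 0x4b, 0x78]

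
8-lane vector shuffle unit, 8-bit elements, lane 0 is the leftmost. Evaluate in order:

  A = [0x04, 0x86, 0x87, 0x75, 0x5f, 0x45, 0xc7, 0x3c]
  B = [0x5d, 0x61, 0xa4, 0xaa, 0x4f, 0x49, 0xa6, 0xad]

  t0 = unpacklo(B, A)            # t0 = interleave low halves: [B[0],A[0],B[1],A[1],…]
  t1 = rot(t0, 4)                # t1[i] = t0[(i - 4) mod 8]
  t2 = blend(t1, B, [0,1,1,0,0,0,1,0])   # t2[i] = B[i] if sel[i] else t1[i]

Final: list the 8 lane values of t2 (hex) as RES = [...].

→ t0 |5d|04|61|86|a4|87|aa|75|
→ t1 |a4|87|aa|75|5d|04|61|86|
→ t2 |a4|61|a4|75|5d|04|a6|86|

RES = [ 0xa4  0x61  0xa4  0x75  0x5d  0x04  0xa6  0x86 ]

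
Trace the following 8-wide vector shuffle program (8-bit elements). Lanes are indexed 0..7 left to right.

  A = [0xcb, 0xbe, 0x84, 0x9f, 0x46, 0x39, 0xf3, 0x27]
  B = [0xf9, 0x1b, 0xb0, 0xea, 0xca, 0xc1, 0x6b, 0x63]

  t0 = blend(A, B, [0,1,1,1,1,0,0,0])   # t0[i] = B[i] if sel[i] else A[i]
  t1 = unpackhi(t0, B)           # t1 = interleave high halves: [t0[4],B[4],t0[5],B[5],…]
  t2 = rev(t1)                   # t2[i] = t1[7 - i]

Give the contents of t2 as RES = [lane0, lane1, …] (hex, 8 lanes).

RES = [0x63, 0x27, 0x6b, 0xf3, 0xc1, 0x39, 0xca, 0xca]

t0 = [0xcb, 0x1b, 0xb0, 0xea, 0xca, 0x39, 0xf3, 0x27]
t1 = [0xca, 0xca, 0x39, 0xc1, 0xf3, 0x6b, 0x27, 0x63]
t2 = [0x63, 0x27, 0x6b, 0xf3, 0xc1, 0x39, 0xca, 0xca]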